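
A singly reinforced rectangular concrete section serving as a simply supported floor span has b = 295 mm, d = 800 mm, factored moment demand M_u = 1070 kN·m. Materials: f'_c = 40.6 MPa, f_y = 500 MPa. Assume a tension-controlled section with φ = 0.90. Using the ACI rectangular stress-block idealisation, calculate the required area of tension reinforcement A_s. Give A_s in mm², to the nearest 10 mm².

A_s ≈ 3310 mm²

M_n = M_u/φ = 1070/0.90 = 1188.89 kN·m.
With M_n = 0.85 f'_c a b (d − a/2), solve the quadratic for a:
a = d − √(d² − 2M_n/(0.85 f'_c b)) = 800 − √(800² − 2 × 1188.89×10⁶/(0.85 × 40.6 × 295)) = 162.48 mm.
A_s = 0.85 f'_c a b / f_y = 0.85 × 40.6 × 162.48 × 295 / 500 = 3308.2 mm².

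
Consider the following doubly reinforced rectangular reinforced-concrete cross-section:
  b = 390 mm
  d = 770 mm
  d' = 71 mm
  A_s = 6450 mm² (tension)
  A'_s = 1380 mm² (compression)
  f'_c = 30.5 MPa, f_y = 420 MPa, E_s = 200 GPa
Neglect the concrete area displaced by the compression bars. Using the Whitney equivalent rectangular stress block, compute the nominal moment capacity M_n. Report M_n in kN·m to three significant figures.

M_n ≈ 1820 kN·m

Assume both tension and compression steel yield.
Net tension couple steel: A_s − A'_s = 5070 mm².
a = (A_s − A'_s) f_y / (0.85 f'_c b) = 2129400/(0.85 × 30.5 × 390) = 210.61 mm.
c = a/β₁ = 210.61/0.832 = 253.14 mm; ε'_s = 0.003(c − d')/c = 0.0022 ≥ f_y/E_s = 0.0021, so compression steel does yield.
M_n = (A_s − A'_s) f_y (d − a/2) + A'_s f_y (d − d') = [2129400 × (770 − 105.305) + 579600 × (770 − 71)] × 10⁻⁶ = 1415.40 + 405.14 = 1820.54 kN·m.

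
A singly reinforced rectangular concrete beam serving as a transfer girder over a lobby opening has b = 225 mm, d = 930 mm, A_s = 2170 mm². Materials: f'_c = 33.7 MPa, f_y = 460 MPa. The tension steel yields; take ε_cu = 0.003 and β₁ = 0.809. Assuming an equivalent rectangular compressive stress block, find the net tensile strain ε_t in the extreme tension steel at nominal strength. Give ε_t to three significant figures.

a = A_s f_y/(0.85 f'_c b) = 154.88 mm.
β₁ = 0.809, so c = a/β₁ = 154.88/0.809 = 191.45 mm.
From the linear strain diagram with ε_cu = 0.003: ε_t = 0.003 (d − c)/c = 0.003 × (930 − 191.45)/191.45 = 0.0116.
Since ε_t ≥ 0.005, the section is tension-controlled.

ε_t ≈ 0.0116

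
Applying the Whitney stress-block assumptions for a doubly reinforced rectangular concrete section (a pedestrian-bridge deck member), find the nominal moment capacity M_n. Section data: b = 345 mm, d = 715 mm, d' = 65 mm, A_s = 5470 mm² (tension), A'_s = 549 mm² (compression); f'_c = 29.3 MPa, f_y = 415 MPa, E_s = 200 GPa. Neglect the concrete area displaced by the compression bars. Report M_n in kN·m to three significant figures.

M_n ≈ 1370 kN·m

Assume both tension and compression steel yield.
Net tension couple steel: A_s − A'_s = 4921 mm².
a = (A_s − A'_s) f_y / (0.85 f'_c b) = 2042215/(0.85 × 29.3 × 345) = 237.68 mm.
c = a/β₁ = 237.68/0.841 = 282.62 mm; ε'_s = 0.003(c − d')/c = 0.0023 ≥ f_y/E_s = 0.0021, so compression steel does yield.
M_n = (A_s − A'_s) f_y (d − a/2) + A'_s f_y (d − d') = [2042215 × (715 − 118.84) + 227835 × (715 − 65)] × 10⁻⁶ = 1217.49 + 148.09 = 1365.58 kN·m.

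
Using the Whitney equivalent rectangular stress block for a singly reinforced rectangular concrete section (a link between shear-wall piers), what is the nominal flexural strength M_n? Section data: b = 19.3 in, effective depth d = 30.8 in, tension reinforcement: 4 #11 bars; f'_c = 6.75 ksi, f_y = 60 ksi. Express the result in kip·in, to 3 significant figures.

M_n ≈ 10900 kip·in

A_s = 4 × 1.56 = 6.24 in².
T = A_s f_y = 6.24 × 60 = 374.4 kips.
a = T/(0.85 f'_c b) = 374.4/(0.85 × 6.75 × 19.3) = 3.381 in.
M_n = T(d − a/2) = 374.4 × (30.8 − 1.6905) = 10898.6 kip·in.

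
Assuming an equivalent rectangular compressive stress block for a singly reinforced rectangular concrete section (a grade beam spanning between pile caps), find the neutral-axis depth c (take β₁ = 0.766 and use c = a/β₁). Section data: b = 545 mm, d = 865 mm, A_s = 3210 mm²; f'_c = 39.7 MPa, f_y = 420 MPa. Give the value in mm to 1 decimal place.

T = A_s f_y = 3210 × 420 = 1348200 N = 1348.2 kN.
Setting C = 0.85 f'_c a b equal to T: a = 1348200/(0.85 × 39.7 × 545) = 73.307 mm.
With β₁ = 0.766, c = a/β₁ = 73.307/0.766 = 95.7 mm.

c ≈ 95.7 mm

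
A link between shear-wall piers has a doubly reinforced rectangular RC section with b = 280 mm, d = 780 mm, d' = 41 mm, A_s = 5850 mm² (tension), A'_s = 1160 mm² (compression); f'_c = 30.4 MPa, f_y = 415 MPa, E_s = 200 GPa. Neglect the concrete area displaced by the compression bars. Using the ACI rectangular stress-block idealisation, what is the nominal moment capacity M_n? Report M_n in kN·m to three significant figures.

M_n ≈ 1610 kN·m

Assume both tension and compression steel yield.
Net tension couple steel: A_s − A'_s = 4690 mm².
a = (A_s − A'_s) f_y / (0.85 f'_c b) = 1946350/(0.85 × 30.4 × 280) = 269.01 mm.
c = a/β₁ = 269.01/0.833 = 322.94 mm; ε'_s = 0.003(c − d')/c = 0.0026 ≥ f_y/E_s = 0.0021, so compression steel does yield.
M_n = (A_s − A'_s) f_y (d − a/2) + A'_s f_y (d − d') = [1946350 × (780 − 134.505) + 481400 × (780 − 41)] × 10⁻⁶ = 1256.36 + 355.75 = 1612.11 kN·m.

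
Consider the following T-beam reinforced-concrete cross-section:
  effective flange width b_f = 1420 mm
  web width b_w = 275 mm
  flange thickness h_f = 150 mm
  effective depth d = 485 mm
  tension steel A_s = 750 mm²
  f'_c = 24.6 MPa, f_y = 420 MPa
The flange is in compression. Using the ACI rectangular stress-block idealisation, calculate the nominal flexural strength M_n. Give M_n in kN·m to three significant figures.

Tension: T = A_s f_y = 750 × 420 = 315000 N.
Try a within the flange: a = T/(0.85 f'_c b_f) = 315000/(0.85 × 24.6 × 1420) = 10.61 mm.
Since a = 10.61 ≤ h_f = 150 mm, the stress block lies entirely in the flange; analyse as a rectangular beam of width b_f.
M_n = T(d − a/2) = 315000 × (485 − 5.305) = 151.10 × 10⁶ N·mm.
M_n = 151.10 kN·m.

M_n ≈ 151 kN·m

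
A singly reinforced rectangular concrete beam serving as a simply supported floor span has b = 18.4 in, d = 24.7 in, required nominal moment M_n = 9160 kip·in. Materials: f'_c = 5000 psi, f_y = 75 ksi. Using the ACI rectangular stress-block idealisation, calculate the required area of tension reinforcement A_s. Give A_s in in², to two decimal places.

A_s ≈ 5.54 in²

From M_n = 0.85 f'_c a b (d − a/2):
a = d − √(d² − 2M_n/(0.85 f'_c b)) = 24.7 − √(24.7² − 2 × 9160/(0.85 × 5 × 18.4)) = 5.314 in.
A_s = 0.85 f'_c a b / f_y = 0.85 × 5 × 5.314 × 18.4 / 75 = 5.541 in².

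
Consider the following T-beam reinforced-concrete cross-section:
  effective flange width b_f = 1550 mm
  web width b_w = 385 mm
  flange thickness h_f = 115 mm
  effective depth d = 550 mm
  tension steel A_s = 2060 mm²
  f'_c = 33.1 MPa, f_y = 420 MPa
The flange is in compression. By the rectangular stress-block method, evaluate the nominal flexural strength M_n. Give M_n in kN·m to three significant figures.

Tension: T = A_s f_y = 2060 × 420 = 865200 N.
Try a within the flange: a = T/(0.85 f'_c b_f) = 865200/(0.85 × 33.1 × 1550) = 19.84 mm.
Since a = 19.84 ≤ h_f = 115 mm, the stress block lies entirely in the flange; analyse as a rectangular beam of width b_f.
M_n = T(d − a/2) = 865200 × (550 − 9.92) = 467.28 × 10⁶ N·mm.
M_n = 467.28 kN·m.

M_n ≈ 467 kN·m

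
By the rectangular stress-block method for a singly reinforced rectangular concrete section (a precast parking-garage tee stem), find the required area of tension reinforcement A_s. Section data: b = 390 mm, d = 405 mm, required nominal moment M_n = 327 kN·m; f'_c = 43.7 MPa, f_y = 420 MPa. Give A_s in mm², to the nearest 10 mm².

With M_n = 0.85 f'_c a b (d − a/2), solve the quadratic for a:
a = d − √(d² − 2M_n/(0.85 f'_c b)) = 405 − √(405² − 2 × 327×10⁶/(0.85 × 43.7 × 390)) = 60.21 mm.
A_s = 0.85 f'_c a b / f_y = 0.85 × 43.7 × 60.21 × 390 / 420 = 2076.8 mm².

A_s ≈ 2080 mm²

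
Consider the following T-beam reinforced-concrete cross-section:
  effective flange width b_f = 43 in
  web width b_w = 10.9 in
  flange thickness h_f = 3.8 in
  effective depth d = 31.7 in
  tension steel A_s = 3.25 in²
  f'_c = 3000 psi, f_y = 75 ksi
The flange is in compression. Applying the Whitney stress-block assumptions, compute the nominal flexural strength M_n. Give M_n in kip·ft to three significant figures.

M_n ≈ 621 kip·ft

Tension: T = A_s f_y = 3.25 × 75 = 243.75 kips.
Try a within the flange: a = T/(0.85 f'_c b_f) = 243.75/(0.85 × 3 × 43) = 2.223 in.
Since a = 2.223 ≤ h_f = 3.8 in, the stress block lies entirely in the flange; analyse as a rectangular beam of width b_f.
M_n = T(d − a/2) = 243.75 × (31.7 − 1.1115) = 7455.9 kip·in.
M_n = 7455.9/12 = 621.33 kip·ft.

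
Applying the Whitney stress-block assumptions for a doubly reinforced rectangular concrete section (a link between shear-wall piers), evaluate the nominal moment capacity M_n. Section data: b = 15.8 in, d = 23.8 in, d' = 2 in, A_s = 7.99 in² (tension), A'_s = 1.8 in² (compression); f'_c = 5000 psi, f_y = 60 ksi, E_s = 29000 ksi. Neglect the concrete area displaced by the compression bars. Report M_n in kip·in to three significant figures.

Assume both steels yield.
a = (A_s − A'_s) f_y/(0.85 f'_c b) = (7.99 − 1.8) × 60/(0.85 × 5 × 15.8) = 5.531 in.
c = a/β₁ = 5.531/0.8 = 6.914 in; ε'_s = 0.003(c − d')/c = 0.0021 ≥ ε_y = 0.0021, so the compression steel yields.
M_n = (A_s − A'_s) f_y (d − a/2) + A'_s f_y (d − d') = 371.4 × (23.8 − 2.7655) + 108 × (23.8 − 2) = 7812.2 + 2354.4 = 10166.6 kip·in.

M_n ≈ 10200 kip·in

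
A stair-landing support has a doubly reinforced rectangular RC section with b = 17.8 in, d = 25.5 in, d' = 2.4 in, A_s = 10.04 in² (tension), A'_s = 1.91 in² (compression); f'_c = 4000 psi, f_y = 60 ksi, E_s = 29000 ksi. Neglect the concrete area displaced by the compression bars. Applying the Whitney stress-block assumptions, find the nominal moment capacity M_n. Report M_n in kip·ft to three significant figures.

Assume both steels yield.
a = (A_s − A'_s) f_y/(0.85 f'_c b) = (10.04 − 1.91) × 60/(0.85 × 4 × 17.8) = 8.060 in.
c = a/β₁ = 8.060/0.85 = 9.482 in; ε'_s = 0.003(c − d')/c = 0.0022 ≥ ε_y = 0.0021, so the compression steel yields.
M_n = (A_s − A'_s) f_y (d − a/2) + A'_s f_y (d − d') = 487.8 × (25.5 − 4.03) + 114.6 × (25.5 − 2.4) = 10473.1 + 2647.3 = 13120.4 kip·in = 13120.4/12 = 1093.37 kip·ft.

M_n ≈ 1090 kip·ft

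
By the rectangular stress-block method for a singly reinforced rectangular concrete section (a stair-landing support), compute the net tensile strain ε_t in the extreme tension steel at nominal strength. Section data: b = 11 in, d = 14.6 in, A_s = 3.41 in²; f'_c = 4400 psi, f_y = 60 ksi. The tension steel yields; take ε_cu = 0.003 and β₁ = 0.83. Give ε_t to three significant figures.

ε_t ≈ 0.00431

a = A_s f_y/(0.85 f'_c b) = 4.973 in.
β₁ = 0.83, so c = a/β₁ = 4.973/0.83 = 5.992 in.
From the linear strain diagram with ε_cu = 0.003: ε_t = 0.003 (d − c)/c = 0.003 × (14.6 − 5.992)/5.992 = 0.00431.
ε_t is between 0.004 and 0.005 — transition zone.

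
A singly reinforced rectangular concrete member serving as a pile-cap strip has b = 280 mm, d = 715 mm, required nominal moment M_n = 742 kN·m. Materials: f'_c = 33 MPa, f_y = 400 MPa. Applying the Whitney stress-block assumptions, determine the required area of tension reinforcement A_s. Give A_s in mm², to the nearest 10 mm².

A_s ≈ 2890 mm²

With M_n = 0.85 f'_c a b (d − a/2), solve the quadratic for a:
a = d − √(d² − 2M_n/(0.85 f'_c b)) = 715 − √(715² − 2 × 742×10⁶/(0.85 × 33 × 280)) = 147.31 mm.
A_s = 0.85 f'_c a b / f_y = 0.85 × 33 × 147.31 × 280 / 400 = 2892.4 mm².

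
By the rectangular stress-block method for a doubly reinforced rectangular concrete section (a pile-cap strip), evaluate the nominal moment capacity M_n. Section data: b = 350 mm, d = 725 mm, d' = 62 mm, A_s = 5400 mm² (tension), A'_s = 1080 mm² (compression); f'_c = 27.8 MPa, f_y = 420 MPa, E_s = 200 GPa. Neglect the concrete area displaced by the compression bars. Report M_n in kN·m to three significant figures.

Assume both tension and compression steel yield.
Net tension couple steel: A_s − A'_s = 4320 mm².
a = (A_s − A'_s) f_y / (0.85 f'_c b) = 1814400/(0.85 × 27.8 × 350) = 219.38 mm.
c = a/β₁ = 219.38/0.85 = 258.09 mm; ε'_s = 0.003(c − d')/c = 0.0023 ≥ f_y/E_s = 0.0021, so compression steel does yield.
M_n = (A_s − A'_s) f_y (d − a/2) + A'_s f_y (d − d') = [1814400 × (725 − 109.69) + 453600 × (725 − 62)] × 10⁻⁶ = 1116.42 + 300.74 = 1417.16 kN·m.

M_n ≈ 1420 kN·m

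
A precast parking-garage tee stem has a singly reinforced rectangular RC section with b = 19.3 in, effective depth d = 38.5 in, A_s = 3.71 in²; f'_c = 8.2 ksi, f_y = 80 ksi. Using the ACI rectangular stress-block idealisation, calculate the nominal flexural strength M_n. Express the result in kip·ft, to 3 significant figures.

M_n ≈ 925 kip·ft

T = A_s f_y = 3.71 × 80 = 296.8 kips.
a = T/(0.85 f'_c b) = 296.8/(0.85 × 8.2 × 19.3) = 2.206 in.
M_n = T(d − a/2) = 296.8 × (38.5 − 1.103) = 11099.4 kip·in = 11099.4/12 = 924.95 kip·ft.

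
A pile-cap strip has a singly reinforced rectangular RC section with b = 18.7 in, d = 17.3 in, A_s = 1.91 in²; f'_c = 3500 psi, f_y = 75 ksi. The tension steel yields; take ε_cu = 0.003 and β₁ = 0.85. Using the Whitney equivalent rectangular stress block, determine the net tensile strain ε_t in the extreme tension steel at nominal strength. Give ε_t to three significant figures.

ε_t ≈ 0.0141

a = A_s f_y/(0.85 f'_c b) = 2.575 in.
β₁ = 0.85, so c = a/β₁ = 2.575/0.85 = 3.029 in.
From the linear strain diagram with ε_cu = 0.003: ε_t = 0.003 (d − c)/c = 0.003 × (17.3 − 3.029)/3.029 = 0.0141.
Since ε_t ≥ 0.005, the section is tension-controlled.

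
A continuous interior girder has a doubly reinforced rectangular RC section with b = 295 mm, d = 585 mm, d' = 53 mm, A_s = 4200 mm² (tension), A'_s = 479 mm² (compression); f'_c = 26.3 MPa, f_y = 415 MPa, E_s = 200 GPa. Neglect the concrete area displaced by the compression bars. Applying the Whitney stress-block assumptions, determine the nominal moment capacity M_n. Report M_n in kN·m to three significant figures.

Assume both tension and compression steel yield.
Net tension couple steel: A_s − A'_s = 3721 mm².
a = (A_s − A'_s) f_y / (0.85 f'_c b) = 1544215/(0.85 × 26.3 × 295) = 234.16 mm.
c = a/β₁ = 234.16/0.85 = 275.48 mm; ε'_s = 0.003(c − d')/c = 0.0024 ≥ f_y/E_s = 0.0021, so compression steel does yield.
M_n = (A_s − A'_s) f_y (d − a/2) + A'_s f_y (d − d') = [1544215 × (585 − 117.08) + 198785 × (585 − 53)] × 10⁻⁶ = 722.57 + 105.75 = 828.32 kN·m.

M_n ≈ 828 kN·m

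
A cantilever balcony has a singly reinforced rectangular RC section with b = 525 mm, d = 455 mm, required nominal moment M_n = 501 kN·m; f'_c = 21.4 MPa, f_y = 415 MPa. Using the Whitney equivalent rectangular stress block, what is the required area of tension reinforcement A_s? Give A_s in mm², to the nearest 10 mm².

A_s ≈ 3120 mm²

With M_n = 0.85 f'_c a b (d − a/2), solve the quadratic for a:
a = d − √(d² − 2M_n/(0.85 f'_c b)) = 455 − √(455² − 2 × 501×10⁶/(0.85 × 21.4 × 525)) = 135.47 mm.
A_s = 0.85 f'_c a b / f_y = 0.85 × 21.4 × 135.47 × 525 / 415 = 3117.4 mm².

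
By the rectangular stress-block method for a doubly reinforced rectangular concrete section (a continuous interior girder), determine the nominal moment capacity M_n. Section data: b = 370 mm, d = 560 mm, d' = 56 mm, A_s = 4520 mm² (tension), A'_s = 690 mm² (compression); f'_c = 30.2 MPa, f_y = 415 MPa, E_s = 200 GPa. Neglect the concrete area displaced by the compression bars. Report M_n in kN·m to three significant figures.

M_n ≈ 901 kN·m

Assume both tension and compression steel yield.
Net tension couple steel: A_s − A'_s = 3830 mm².
a = (A_s − A'_s) f_y / (0.85 f'_c b) = 1589450/(0.85 × 30.2 × 370) = 167.35 mm.
c = a/β₁ = 167.35/0.834 = 200.66 mm; ε'_s = 0.003(c − d')/c = 0.0022 ≥ f_y/E_s = 0.0021, so compression steel does yield.
M_n = (A_s − A'_s) f_y (d − a/2) + A'_s f_y (d − d') = [1589450 × (560 − 83.675) + 286350 × (560 − 56)] × 10⁻⁶ = 757.09 + 144.32 = 901.41 kN·m.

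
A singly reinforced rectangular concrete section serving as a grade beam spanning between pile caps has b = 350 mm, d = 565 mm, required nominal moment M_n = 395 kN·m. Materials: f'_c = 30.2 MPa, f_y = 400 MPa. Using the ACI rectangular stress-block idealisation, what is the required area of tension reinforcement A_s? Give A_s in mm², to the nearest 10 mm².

With M_n = 0.85 f'_c a b (d − a/2), solve the quadratic for a:
a = d − √(d² − 2M_n/(0.85 f'_c b)) = 565 − √(565² − 2 × 395×10⁶/(0.85 × 30.2 × 350)) = 84.07 mm.
A_s = 0.85 f'_c a b / f_y = 0.85 × 30.2 × 84.07 × 350 / 400 = 1888.3 mm².

A_s ≈ 1890 mm²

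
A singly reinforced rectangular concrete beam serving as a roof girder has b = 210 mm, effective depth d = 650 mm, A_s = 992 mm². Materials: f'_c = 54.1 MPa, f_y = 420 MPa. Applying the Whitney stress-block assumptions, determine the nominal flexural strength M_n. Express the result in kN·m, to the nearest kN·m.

M_n ≈ 262 kN·m

T = A_s f_y = 992 × 420 = 416640 N = 416.64 kN.
From C = T: a = T/(0.85 f'_c b) = 416640/(0.85 × 54.1 × 210) = 43.14 mm.
M_n = T(d − a/2) = 416.64 kN × (650 − 21.57) mm = 261.83 kN·m.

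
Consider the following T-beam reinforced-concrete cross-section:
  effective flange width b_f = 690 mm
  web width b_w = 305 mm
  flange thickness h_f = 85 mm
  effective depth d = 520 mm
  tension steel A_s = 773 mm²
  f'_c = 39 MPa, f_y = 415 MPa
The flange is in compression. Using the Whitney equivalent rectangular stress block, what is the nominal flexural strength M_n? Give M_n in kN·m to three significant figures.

Tension: T = A_s f_y = 773 × 415 = 320795 N.
Try a within the flange: a = T/(0.85 f'_c b_f) = 320795/(0.85 × 39 × 690) = 14.02 mm.
Since a = 14.02 ≤ h_f = 85 mm, the stress block lies entirely in the flange; analyse as a rectangular beam of width b_f.
M_n = T(d − a/2) = 320795 × (520 − 7.01) = 164.56 × 10⁶ N·mm.
M_n = 164.56 kN·m.

M_n ≈ 165 kN·m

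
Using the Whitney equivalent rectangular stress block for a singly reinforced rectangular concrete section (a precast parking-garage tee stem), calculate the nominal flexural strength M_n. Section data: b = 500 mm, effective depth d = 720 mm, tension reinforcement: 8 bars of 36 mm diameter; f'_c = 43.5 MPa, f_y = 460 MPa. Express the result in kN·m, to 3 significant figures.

M_n ≈ 2320 kN·m

A_s = 8 × 1018 = 8144 mm².
T = A_s f_y = 8144 × 460 = 3746240 N = 3746.24 kN.
From C = T: a = T/(0.85 f'_c b) = 3746240/(0.85 × 43.5 × 500) = 202.64 mm.
M_n = T(d − a/2) = 3746.24 kN × (720 − 101.32) mm = 2317.72 kN·m.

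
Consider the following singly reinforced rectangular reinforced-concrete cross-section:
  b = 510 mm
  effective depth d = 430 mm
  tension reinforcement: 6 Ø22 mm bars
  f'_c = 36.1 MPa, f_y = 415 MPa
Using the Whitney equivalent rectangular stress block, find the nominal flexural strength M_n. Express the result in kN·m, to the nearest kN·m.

M_n ≈ 378 kN·m

A_s = 6 × 380 = 2280 mm².
T = A_s f_y = 2280 × 415 = 946200 N = 946.2 kN.
From C = T: a = T/(0.85 f'_c b) = 946200/(0.85 × 36.1 × 510) = 60.46 mm.
M_n = T(d − a/2) = 946.2 kN × (430 − 30.23) mm = 378.26 kN·m.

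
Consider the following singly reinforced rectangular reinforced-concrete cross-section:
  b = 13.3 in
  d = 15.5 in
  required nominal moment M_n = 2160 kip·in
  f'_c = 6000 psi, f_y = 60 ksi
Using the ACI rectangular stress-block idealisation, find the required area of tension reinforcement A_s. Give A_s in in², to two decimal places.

A_s ≈ 2.50 in²

From M_n = 0.85 f'_c a b (d − a/2):
a = d − √(d² − 2M_n/(0.85 f'_c b)) = 15.5 − √(15.5² − 2 × 2160/(0.85 × 6 × 13.3)) = 2.212 in.
A_s = 0.85 f'_c a b / f_y = 0.85 × 6 × 2.212 × 13.3 / 60 = 2.501 in².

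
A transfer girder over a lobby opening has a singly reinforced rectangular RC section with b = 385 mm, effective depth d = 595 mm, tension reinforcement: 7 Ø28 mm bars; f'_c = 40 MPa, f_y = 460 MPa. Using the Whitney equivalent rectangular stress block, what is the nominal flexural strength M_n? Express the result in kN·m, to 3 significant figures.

M_n ≈ 1030 kN·m

A_s = 7 × 616 = 4312 mm².
T = A_s f_y = 4312 × 460 = 1983520 N = 1983.52 kN.
From C = T: a = T/(0.85 f'_c b) = 1983520/(0.85 × 40 × 385) = 151.53 mm.
M_n = T(d − a/2) = 1983.52 kN × (595 − 75.765) mm = 1029.91 kN·m.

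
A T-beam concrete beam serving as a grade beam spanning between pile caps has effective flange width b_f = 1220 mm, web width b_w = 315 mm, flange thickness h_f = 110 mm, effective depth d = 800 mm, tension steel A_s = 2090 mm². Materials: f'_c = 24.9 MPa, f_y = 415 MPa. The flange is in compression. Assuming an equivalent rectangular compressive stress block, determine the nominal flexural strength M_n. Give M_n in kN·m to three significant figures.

M_n ≈ 679 kN·m

Tension: T = A_s f_y = 2090 × 415 = 867350 N.
Try a within the flange: a = T/(0.85 f'_c b_f) = 867350/(0.85 × 24.9 × 1220) = 33.59 mm.
Since a = 33.59 ≤ h_f = 110 mm, the stress block lies entirely in the flange; analyse as a rectangular beam of width b_f.
M_n = T(d − a/2) = 867350 × (800 − 16.795) = 679.31 × 10⁶ N·mm.
M_n = 679.31 kN·m.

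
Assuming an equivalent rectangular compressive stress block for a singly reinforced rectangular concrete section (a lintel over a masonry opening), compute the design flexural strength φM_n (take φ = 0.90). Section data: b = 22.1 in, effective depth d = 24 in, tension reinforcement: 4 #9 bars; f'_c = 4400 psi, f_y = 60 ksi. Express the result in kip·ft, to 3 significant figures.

φM_n ≈ 406 kip·ft

A_s = 4 × 1 = 4 in².
T = A_s f_y = 4 × 60 = 240 kips.
a = T/(0.85 f'_c b) = 240/(0.85 × 4.4 × 22.1) = 2.904 in.
M_n = T(d − a/2) = 240 × (24 − 1.452) = 5411.5 kip·in = 5411.5/12 = 450.96 kip·ft.
φM_n = 0.90 × 450.96 = 405.86 kip·ft.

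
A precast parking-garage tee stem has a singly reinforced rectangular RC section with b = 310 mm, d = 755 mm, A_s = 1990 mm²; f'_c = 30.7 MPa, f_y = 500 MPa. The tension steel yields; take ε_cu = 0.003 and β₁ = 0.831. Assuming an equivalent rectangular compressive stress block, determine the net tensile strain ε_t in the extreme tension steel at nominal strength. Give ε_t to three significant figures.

ε_t ≈ 0.0123

a = A_s f_y/(0.85 f'_c b) = 123.00 mm.
β₁ = 0.831, so c = a/β₁ = 123.00/0.831 = 148.01 mm.
From the linear strain diagram with ε_cu = 0.003: ε_t = 0.003 (d − c)/c = 0.003 × (755 − 148.01)/148.01 = 0.0123.
Since ε_t ≥ 0.005, the section is tension-controlled.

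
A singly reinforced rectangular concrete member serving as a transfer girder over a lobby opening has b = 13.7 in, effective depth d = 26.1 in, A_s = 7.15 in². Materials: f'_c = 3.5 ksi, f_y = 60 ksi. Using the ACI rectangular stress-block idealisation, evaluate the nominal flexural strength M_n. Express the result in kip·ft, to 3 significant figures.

T = A_s f_y = 7.15 × 60 = 429 kips.
a = T/(0.85 f'_c b) = 429/(0.85 × 3.5 × 13.7) = 10.526 in.
M_n = T(d − a/2) = 429 × (26.1 − 5.263) = 8939.1 kip·in = 8939.1/12 = 744.93 kip·ft.

M_n ≈ 745 kip·ft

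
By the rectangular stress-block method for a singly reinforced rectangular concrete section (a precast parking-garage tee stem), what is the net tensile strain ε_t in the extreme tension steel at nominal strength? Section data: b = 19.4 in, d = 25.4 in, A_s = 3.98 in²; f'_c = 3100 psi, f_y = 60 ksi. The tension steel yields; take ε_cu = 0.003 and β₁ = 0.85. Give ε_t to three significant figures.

ε_t ≈ 0.0109

a = A_s f_y/(0.85 f'_c b) = 4.671 in.
β₁ = 0.85, so c = a/β₁ = 4.671/0.85 = 5.495 in.
From the linear strain diagram with ε_cu = 0.003: ε_t = 0.003 (d − c)/c = 0.003 × (25.4 − 5.495)/5.495 = 0.0109.
Since ε_t ≥ 0.005, the section is tension-controlled.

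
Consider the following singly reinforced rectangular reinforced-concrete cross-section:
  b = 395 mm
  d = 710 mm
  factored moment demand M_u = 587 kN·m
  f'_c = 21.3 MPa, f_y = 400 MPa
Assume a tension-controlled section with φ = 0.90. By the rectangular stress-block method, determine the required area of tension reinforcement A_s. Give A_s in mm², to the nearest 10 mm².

A_s ≈ 2550 mm²

M_n = M_u/φ = 587/0.90 = 652.222 kN·m.
With M_n = 0.85 f'_c a b (d − a/2), solve the quadratic for a:
a = d − √(d² − 2M_n/(0.85 f'_c b)) = 710 − √(710² − 2 × 652.222×10⁶/(0.85 × 21.3 × 395)) = 142.82 mm.
A_s = 0.85 f'_c a b / f_y = 0.85 × 21.3 × 142.82 × 395 / 400 = 2553.4 mm².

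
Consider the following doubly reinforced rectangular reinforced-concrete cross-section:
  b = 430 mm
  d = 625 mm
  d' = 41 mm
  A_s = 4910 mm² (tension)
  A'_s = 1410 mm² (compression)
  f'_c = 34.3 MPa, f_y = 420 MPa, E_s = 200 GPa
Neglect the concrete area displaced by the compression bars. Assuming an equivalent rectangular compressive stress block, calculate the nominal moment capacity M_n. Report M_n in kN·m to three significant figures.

M_n ≈ 1180 kN·m

Assume both tension and compression steel yield.
Net tension couple steel: A_s − A'_s = 3500 mm².
a = (A_s − A'_s) f_y / (0.85 f'_c b) = 1470000/(0.85 × 34.3 × 430) = 117.26 mm.
c = a/β₁ = 117.26/0.805 = 145.66 mm; ε'_s = 0.003(c − d')/c = 0.0022 ≥ f_y/E_s = 0.0021, so compression steel does yield.
M_n = (A_s − A'_s) f_y (d − a/2) + A'_s f_y (d − d') = [1470000 × (625 − 58.63) + 592200 × (625 − 41)] × 10⁻⁶ = 832.56 + 345.84 = 1178.40 kN·m.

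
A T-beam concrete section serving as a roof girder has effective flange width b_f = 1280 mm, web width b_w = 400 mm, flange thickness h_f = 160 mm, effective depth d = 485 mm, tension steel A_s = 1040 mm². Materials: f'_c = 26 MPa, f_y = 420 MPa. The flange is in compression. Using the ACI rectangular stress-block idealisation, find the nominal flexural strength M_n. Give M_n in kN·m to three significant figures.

M_n ≈ 208 kN·m

Tension: T = A_s f_y = 1040 × 420 = 436800 N.
Try a within the flange: a = T/(0.85 f'_c b_f) = 436800/(0.85 × 26 × 1280) = 15.44 mm.
Since a = 15.44 ≤ h_f = 160 mm, the stress block lies entirely in the flange; analyse as a rectangular beam of width b_f.
M_n = T(d − a/2) = 436800 × (485 − 7.72) = 208.48 × 10⁶ N·mm.
M_n = 208.48 kN·m.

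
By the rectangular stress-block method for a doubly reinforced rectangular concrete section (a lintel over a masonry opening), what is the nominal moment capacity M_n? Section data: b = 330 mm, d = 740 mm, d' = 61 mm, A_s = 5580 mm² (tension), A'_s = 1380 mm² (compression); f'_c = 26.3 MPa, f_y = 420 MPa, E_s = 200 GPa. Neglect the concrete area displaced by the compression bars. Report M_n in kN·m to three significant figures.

Assume both tension and compression steel yield.
Net tension couple steel: A_s − A'_s = 4200 mm².
a = (A_s − A'_s) f_y / (0.85 f'_c b) = 1764000/(0.85 × 26.3 × 330) = 239.12 mm.
c = a/β₁ = 239.12/0.85 = 281.32 mm; ε'_s = 0.003(c − d')/c = 0.0023 ≥ f_y/E_s = 0.0021, so compression steel does yield.
M_n = (A_s − A'_s) f_y (d − a/2) + A'_s f_y (d − d') = [1764000 × (740 − 119.56) + 579600 × (740 − 61)] × 10⁻⁶ = 1094.46 + 393.55 = 1488.01 kN·m.

M_n ≈ 1490 kN·m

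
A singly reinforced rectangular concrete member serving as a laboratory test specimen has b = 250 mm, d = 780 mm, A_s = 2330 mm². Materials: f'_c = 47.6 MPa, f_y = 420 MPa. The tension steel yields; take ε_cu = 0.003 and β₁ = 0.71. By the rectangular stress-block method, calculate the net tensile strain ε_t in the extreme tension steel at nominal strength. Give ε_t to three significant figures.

a = A_s f_y/(0.85 f'_c b) = 96.75 mm.
β₁ = 0.71, so c = a/β₁ = 96.75/0.71 = 136.27 mm.
From the linear strain diagram with ε_cu = 0.003: ε_t = 0.003 (d − c)/c = 0.003 × (780 − 136.27)/136.27 = 0.0142.
Since ε_t ≥ 0.005, the section is tension-controlled.

ε_t ≈ 0.0142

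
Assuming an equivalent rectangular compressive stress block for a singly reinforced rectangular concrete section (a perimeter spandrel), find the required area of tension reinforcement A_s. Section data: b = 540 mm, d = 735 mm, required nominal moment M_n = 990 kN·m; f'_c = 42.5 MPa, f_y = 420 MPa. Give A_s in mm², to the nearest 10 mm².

With M_n = 0.85 f'_c a b (d − a/2), solve the quadratic for a:
a = d − √(d² − 2M_n/(0.85 f'_c b)) = 735 − √(735² − 2 × 990×10⁶/(0.85 × 42.5 × 540)) = 72.64 mm.
A_s = 0.85 f'_c a b / f_y = 0.85 × 42.5 × 72.64 × 540 / 420 = 3373.9 mm².

A_s ≈ 3370 mm²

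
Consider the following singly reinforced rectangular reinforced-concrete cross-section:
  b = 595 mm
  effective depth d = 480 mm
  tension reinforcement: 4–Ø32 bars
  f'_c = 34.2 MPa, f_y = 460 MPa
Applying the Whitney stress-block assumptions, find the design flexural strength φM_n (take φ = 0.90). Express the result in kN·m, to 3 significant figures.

A_s = 4 × 804 = 3216 mm².
T = A_s f_y = 3216 × 460 = 1479360 N = 1479.36 kN.
From C = T: a = T/(0.85 f'_c b) = 1479360/(0.85 × 34.2 × 595) = 85.53 mm.
M_n = T(d − a/2) = 1479.36 kN × (480 − 42.765) mm = 646.83 kN·m.
φM_n = 0.90 × 646.83 = 582.15 kN·m.

φM_n ≈ 582 kN·m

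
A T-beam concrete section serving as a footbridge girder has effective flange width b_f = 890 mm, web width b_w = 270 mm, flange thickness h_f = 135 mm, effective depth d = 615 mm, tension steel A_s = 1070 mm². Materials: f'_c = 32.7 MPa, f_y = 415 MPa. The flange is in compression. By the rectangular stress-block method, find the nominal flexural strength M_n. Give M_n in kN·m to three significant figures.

M_n ≈ 269 kN·m

Tension: T = A_s f_y = 1070 × 415 = 444050 N.
Try a within the flange: a = T/(0.85 f'_c b_f) = 444050/(0.85 × 32.7 × 890) = 17.95 mm.
Since a = 17.95 ≤ h_f = 135 mm, the stress block lies entirely in the flange; analyse as a rectangular beam of width b_f.
M_n = T(d − a/2) = 444050 × (615 − 8.975) = 269.11 × 10⁶ N·mm.
M_n = 269.11 kN·m.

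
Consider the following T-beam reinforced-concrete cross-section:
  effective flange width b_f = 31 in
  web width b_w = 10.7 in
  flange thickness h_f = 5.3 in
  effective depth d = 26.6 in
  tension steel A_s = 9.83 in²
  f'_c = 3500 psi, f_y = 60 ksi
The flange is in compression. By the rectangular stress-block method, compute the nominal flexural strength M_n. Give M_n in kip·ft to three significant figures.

M_n ≈ 1140 kip·ft

Tension: T = A_s f_y = 9.83 × 60 = 589.8 kips.
Try a within the flange: a = T/(0.85 f'_c b_f) = 589.8/(0.85 × 3.5 × 31) = 6.395 in.
a = 6.395 > h_f = 5.3 in: the block extends into the web. Split into flange-overhang and web parts.
C_f = 0.85 f'_c (b_f − b_w) h_f = 0.85 × 3.5 × (31 − 10.7) × 5.3 = 320.1 kips.
Remaining web compression depth: a_w = (T − C_f)/(0.85 f'_c b_w) = (589.8 − 320.1)/(0.85 × 3.5 × 10.7) = 8.472 in.
M_n = C_f(d − h_f/2) + (T − C_f)(d − a_w/2) = 320.1 × (26.6 − 2.65) + 269.7 × (26.6 − 4.236) = 7666.4 + 6031.6 = 13698.0 kip·in.
M_n = 13698.0/12 = 1141.50 kip·ft.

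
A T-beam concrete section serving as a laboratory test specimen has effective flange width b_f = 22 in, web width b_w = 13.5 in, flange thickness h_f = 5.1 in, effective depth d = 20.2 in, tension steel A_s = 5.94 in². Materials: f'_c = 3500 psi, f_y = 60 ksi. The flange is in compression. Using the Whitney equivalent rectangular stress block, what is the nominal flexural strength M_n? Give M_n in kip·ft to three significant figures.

M_n ≈ 519 kip·ft

Tension: T = A_s f_y = 5.94 × 60 = 356.4 kips.
Try a within the flange: a = T/(0.85 f'_c b_f) = 356.4/(0.85 × 3.5 × 22) = 5.445 in.
a = 5.445 > h_f = 5.1 in: the block extends into the web. Split into flange-overhang and web parts.
C_f = 0.85 f'_c (b_f − b_w) h_f = 0.85 × 3.5 × (22 − 13.5) × 5.1 = 129.0 kips.
Remaining web compression depth: a_w = (T − C_f)/(0.85 f'_c b_w) = (356.4 − 129.0)/(0.85 × 3.5 × 13.5) = 5.662 in.
M_n = C_f(d − h_f/2) + (T − C_f)(d − a_w/2) = 129.0 × (20.2 − 2.55) + 227.4 × (20.2 − 2.831) = 2276.9 + 3949.7 = 6226.6 kip·in.
M_n = 6226.6/12 = 518.88 kip·ft.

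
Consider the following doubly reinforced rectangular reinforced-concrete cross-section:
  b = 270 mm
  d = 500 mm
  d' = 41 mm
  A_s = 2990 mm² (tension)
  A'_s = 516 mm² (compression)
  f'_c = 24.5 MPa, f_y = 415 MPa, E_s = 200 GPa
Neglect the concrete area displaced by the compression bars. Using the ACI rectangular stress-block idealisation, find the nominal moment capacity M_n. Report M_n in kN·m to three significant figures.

Assume both tension and compression steel yield.
Net tension couple steel: A_s − A'_s = 2474 mm².
a = (A_s − A'_s) f_y / (0.85 f'_c b) = 1026710/(0.85 × 24.5 × 270) = 182.60 mm.
c = a/β₁ = 182.60/0.85 = 214.82 mm; ε'_s = 0.003(c − d')/c = 0.0024 ≥ f_y/E_s = 0.0021, so compression steel does yield.
M_n = (A_s − A'_s) f_y (d − a/2) + A'_s f_y (d − d') = [1026710 × (500 − 91.3) + 214140 × (500 − 41)] × 10⁻⁶ = 419.62 + 98.29 = 517.91 kN·m.

M_n ≈ 518 kN·m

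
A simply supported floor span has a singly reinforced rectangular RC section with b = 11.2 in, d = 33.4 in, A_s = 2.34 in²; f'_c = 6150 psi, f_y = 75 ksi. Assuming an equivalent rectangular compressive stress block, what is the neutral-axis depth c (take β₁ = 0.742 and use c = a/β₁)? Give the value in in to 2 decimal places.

c ≈ 4.04 in

T = A_s f_y = 2.34 × 75 = 175.5 kips.
a = T/(0.85 f'_c b) = 175.5/(0.85 × 6.15 × 11.2) = 2.9975 in.
With β₁ = 0.742, c = a/β₁ = 2.9975/0.742 = 4.04 in.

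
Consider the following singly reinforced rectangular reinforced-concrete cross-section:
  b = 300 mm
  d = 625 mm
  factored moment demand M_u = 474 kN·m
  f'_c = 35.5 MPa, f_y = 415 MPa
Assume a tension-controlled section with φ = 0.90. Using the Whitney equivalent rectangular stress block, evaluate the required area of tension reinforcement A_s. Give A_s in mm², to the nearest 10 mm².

M_n = M_u/φ = 474/0.90 = 526.667 kN·m.
With M_n = 0.85 f'_c a b (d − a/2), solve the quadratic for a:
a = d − √(d² − 2M_n/(0.85 f'_c b)) = 625 − √(625² − 2 × 526.667×10⁶/(0.85 × 35.5 × 300)) = 101.30 mm.
A_s = 0.85 f'_c a b / f_y = 0.85 × 35.5 × 101.30 × 300 / 415 = 2209.7 mm².

A_s ≈ 2210 mm²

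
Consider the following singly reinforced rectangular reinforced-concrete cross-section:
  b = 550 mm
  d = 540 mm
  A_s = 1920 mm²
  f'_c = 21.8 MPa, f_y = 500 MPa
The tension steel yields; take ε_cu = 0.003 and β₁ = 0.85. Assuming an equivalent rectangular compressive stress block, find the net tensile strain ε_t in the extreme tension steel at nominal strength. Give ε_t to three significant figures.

a = A_s f_y/(0.85 f'_c b) = 94.20 mm.
β₁ = 0.85, so c = a/β₁ = 94.20/0.85 = 110.82 mm.
From the linear strain diagram with ε_cu = 0.003: ε_t = 0.003 (d − c)/c = 0.003 × (540 − 110.82)/110.82 = 0.0116.
Since ε_t ≥ 0.005, the section is tension-controlled.

ε_t ≈ 0.0116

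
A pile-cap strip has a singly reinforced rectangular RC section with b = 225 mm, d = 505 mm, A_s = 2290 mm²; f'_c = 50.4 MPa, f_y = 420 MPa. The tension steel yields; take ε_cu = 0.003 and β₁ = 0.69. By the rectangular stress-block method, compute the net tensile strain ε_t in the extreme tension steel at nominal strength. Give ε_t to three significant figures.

a = A_s f_y/(0.85 f'_c b) = 99.78 mm.
β₁ = 0.69, so c = a/β₁ = 99.78/0.69 = 144.61 mm.
From the linear strain diagram with ε_cu = 0.003: ε_t = 0.003 (d − c)/c = 0.003 × (505 − 144.61)/144.61 = 0.00748.
Since ε_t ≥ 0.005, the section is tension-controlled.

ε_t ≈ 0.00748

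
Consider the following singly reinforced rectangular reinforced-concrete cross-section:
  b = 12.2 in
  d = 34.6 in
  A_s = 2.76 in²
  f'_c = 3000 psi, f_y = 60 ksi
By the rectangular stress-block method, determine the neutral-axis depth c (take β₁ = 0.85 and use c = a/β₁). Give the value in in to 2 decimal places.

c ≈ 6.26 in

T = A_s f_y = 2.76 × 60 = 165.6 kips.
a = T/(0.85 f'_c b) = 165.6/(0.85 × 3 × 12.2) = 5.3230 in.
With β₁ = 0.85, c = a/β₁ = 5.3230/0.85 = 6.26 in.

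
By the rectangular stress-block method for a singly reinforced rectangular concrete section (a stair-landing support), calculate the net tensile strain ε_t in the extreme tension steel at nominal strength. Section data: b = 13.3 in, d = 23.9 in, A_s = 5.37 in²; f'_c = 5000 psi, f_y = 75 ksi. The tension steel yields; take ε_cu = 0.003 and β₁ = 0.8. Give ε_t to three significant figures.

ε_t ≈ 0.00505

a = A_s f_y/(0.85 f'_c b) = 7.125 in.
β₁ = 0.8, so c = a/β₁ = 7.125/0.8 = 8.906 in.
From the linear strain diagram with ε_cu = 0.003: ε_t = 0.003 (d − c)/c = 0.003 × (23.9 − 8.906)/8.906 = 0.00505.
Since ε_t ≥ 0.005, the section is tension-controlled.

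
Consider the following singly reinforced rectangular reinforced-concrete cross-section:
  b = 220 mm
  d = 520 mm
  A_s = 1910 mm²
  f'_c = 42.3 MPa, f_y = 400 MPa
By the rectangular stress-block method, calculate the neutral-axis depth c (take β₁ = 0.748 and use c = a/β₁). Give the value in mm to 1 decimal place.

c ≈ 129.1 mm

T = A_s f_y = 1910 × 400 = 764000 N = 764 kN.
Setting C = 0.85 f'_c a b equal to T: a = 764000/(0.85 × 42.3 × 220) = 96.585 mm.
With β₁ = 0.748, c = a/β₁ = 96.585/0.748 = 129.1 mm.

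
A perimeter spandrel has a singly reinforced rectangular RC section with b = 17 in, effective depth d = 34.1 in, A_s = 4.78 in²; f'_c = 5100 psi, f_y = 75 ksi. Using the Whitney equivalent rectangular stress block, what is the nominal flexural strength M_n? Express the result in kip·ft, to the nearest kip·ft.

M_n ≈ 946 kip·ft

T = A_s f_y = 4.78 × 75 = 358.5 kips.
a = T/(0.85 f'_c b) = 358.5/(0.85 × 5.1 × 17) = 4.865 in.
M_n = T(d − a/2) = 358.5 × (34.1 − 2.4325) = 11352.8 kip·in = 11352.8/12 = 946.07 kip·ft.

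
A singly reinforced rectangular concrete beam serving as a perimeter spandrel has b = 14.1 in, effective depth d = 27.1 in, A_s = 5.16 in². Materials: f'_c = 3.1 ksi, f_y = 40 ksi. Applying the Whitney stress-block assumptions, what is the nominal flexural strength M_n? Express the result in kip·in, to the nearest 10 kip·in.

T = A_s f_y = 5.16 × 40 = 206.4 kips.
a = T/(0.85 f'_c b) = 206.4/(0.85 × 3.1 × 14.1) = 5.555 in.
M_n = T(d − a/2) = 206.4 × (27.1 − 2.7775) = 5020.2 kip·in.

M_n ≈ 5020 kip·in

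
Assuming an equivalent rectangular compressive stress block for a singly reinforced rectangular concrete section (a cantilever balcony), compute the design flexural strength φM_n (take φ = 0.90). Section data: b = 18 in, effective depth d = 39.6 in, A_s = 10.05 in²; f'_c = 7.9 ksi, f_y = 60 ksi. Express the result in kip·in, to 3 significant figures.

φM_n ≈ 20100 kip·in

T = A_s f_y = 10.05 × 60 = 603 kips.
a = T/(0.85 f'_c b) = 603/(0.85 × 7.9 × 18) = 4.989 in.
M_n = T(d − a/2) = 603 × (39.6 − 2.4945) = 22374.6 kip·in.
φM_n = 0.90 × 22374.6 = 20137.1 kip·in.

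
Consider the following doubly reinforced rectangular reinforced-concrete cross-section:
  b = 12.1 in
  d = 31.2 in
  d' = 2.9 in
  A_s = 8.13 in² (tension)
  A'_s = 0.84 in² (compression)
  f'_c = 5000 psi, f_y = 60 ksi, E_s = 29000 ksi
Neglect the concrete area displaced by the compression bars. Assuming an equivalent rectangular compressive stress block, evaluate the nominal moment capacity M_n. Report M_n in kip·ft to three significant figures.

Assume both steels yield.
a = (A_s − A'_s) f_y/(0.85 f'_c b) = (8.13 − 0.84) × 60/(0.85 × 5 × 12.1) = 8.506 in.
c = a/β₁ = 8.506/0.8 = 10.633 in; ε'_s = 0.003(c − d')/c = 0.0022 ≥ ε_y = 0.0021, so the compression steel yields.
M_n = (A_s − A'_s) f_y (d − a/2) + A'_s f_y (d − d') = 437.4 × (31.2 − 4.253) + 50.4 × (31.2 − 2.9) = 11786.6 + 1426.3 = 13212.9 kip·in = 13212.9/12 = 1101.08 kip·ft.

M_n ≈ 1100 kip·ft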